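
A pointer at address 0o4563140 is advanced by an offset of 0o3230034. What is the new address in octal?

0o10013174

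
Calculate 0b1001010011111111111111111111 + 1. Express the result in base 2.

0b1001010100000000000000000000

The trailing 20 digits are 1 (max in base 2), so adding 1 cascades: they roll to 0 and the next digit up increments.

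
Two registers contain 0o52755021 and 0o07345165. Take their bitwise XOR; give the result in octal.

0o55410144

XOR each oct digit independently (no carries):
  5^0=5, 2^7=5, 7^3=4, 5^4=1, 5^5=0, 0^1=1, 2^6=4, 1^5=4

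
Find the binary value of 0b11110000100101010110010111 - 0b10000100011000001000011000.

0b1101100001101001101111111

Subtract column by column in base 2:
  1-0 → 1
  1-0 → 1
  1-0 → 1
  0-1 → 1 (borrow)
  1-1-1 → 1 (borrow)
  0-0-1 → 1 (borrow)
  0-0-1 → 1 (borrow)
  1-0-1 → 0
  1-0 → 1
  0-1 → 1 (borrow)
  1-0-1 → 0
  0-0 → 0
  1-0 → 1
  0-0 → 0
  1-0 → 1
  0-1 → 1 (borrow)
  0-1-1 → 0 (borrow)
  1-0-1 → 0
  0-0 → 0
  0-0 → 0
  0-1 → 1 (borrow)
  0-0-1 → 1 (borrow)
  1-0-1 → 0
  1-0 → 1
  1-0 → 1
  1-1 → 0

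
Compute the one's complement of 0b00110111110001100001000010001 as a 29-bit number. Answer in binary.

Invert each bit: 00110111110001100001000010001 → 11001000001110011110111101110.

0b11001000001110011110111101110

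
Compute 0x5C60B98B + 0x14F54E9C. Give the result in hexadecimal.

0x71560827

Add column by column in base 16, right to left:
  B+C = 7 carry 1
  8+9+1 = 2 carry 1
  9+E+1 = 8 carry 1
  B+4+1 = 0 carry 1
  0+5+1 = 6
  6+F = 5 carry 1
  C+4+1 = 1 carry 1
  5+1+1 = 7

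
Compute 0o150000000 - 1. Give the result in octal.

0o147777777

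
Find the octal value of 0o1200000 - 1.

The trailing 5 digits are 0, so subtracting 1 borrows through: they become 7 and the next digit up decrements.

0o1177777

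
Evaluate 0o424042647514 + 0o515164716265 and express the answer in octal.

Add column by column in base 8, right to left:
  4+5 = 1 carry 1
  1+6+1 = 0 carry 1
  5+2+1 = 0 carry 1
  7+6+1 = 6 carry 1
  4+1+1 = 6
  6+7 = 5 carry 1
  2+4+1 = 7
  4+6 = 2 carry 1
  0+1+1 = 2
  4+5 = 1 carry 1
  2+1+1 = 4
  4+5 = 1 carry 1
  final carry 1

0o1141227566001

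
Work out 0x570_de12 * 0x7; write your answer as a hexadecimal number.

0x2616127e

Multiply each base-16 digit by 7, carrying:
  2×7 = 14 → write e
  1×7 = 7 → write 7
  e×7 = 98 → write 2 carry 6
  d×7+6 = 97 → write 1 carry 6
  0×7+6 = 6 → write 6
  7×7 = 49 → write 1 carry 3
  5×7+3 = 38 → write 6 carry 2
  remaining carry: 2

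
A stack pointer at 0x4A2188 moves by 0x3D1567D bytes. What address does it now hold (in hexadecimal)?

Add column by column in base 16, right to left:
  8+D = 5 carry 1
  8+7+1 = 0 carry 1
  1+6+1 = 8
  2+5 = 7
  A+1 = B
  4+D = 1 carry 1
  0+3+1 = 4

0x41B7805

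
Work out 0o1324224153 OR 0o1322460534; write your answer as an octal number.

0o1326664577

OR each oct digit independently (no carries):
  1|1=1, 3|3=3, 2|2=2, 4|2=6, 2|4=6, 2|6=6, 4|0=4, 1|5=5, 5|3=7, 3|4=7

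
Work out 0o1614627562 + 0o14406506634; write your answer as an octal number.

0o16223336416

Add column by column in base 8, right to left:
  2+4 = 6
  6+3 = 1 carry 1
  5+6+1 = 4 carry 1
  7+6+1 = 6 carry 1
  2+0+1 = 3
  6+5 = 3 carry 1
  4+6+1 = 3 carry 1
  1+0+1 = 2
  6+4 = 2 carry 1
  1+4+1 = 6
  0+1 = 1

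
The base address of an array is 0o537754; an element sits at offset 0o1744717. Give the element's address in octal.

0o2504673

Add column by column in base 8, right to left:
  4+7 = 3 carry 1
  5+1+1 = 7
  7+7 = 6 carry 1
  7+4+1 = 4 carry 1
  3+4+1 = 0 carry 1
  5+7+1 = 5 carry 1
  0+1+1 = 2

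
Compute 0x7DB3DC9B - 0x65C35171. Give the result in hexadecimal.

0x17F08B2A

Subtract column by column in base 16:
  B-1 → A
  9-7 → 2
  C-1 → B
  D-5 → 8
  3-3 → 0
  B-C → F (borrow)
  D-5-1 → 7
  7-6 → 1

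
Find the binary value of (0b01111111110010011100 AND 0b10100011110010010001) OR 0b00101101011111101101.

0b01111111110010011100 AND 0b10100011110010010001 = 0b00100011110010010000.
Then OR with 0b00101101011111101101.

0b101111111111111101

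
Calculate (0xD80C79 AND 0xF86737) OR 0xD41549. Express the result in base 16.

0xDC1579

0xD80C79 AND 0xF86737 = 0xD80431.
Then OR with 0xD41549.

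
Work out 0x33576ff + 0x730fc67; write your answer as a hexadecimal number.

Add column by column in base 16, right to left:
  f+7 = 6 carry 1
  f+6+1 = 6 carry 1
  6+c+1 = 3 carry 1
  7+f+1 = 7 carry 1
  5+0+1 = 6
  3+3 = 6
  3+7 = a

0xa667366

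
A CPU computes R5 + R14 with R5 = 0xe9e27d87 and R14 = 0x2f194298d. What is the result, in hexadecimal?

0x3db76a714

Add column by column in base 16, right to left:
  7+d = 4 carry 1
  8+8+1 = 1 carry 1
  d+9+1 = 7 carry 1
  7+2+1 = a
  2+4 = 6
  e+9 = 7 carry 1
  9+1+1 = b
  e+f = d carry 1
  0+2+1 = 3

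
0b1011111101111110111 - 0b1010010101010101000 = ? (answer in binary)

0b1101000101001111

Subtract column by column in base 2:
  1-0 → 1
  1-0 → 1
  1-0 → 1
  0-1 → 1 (borrow)
  1-0-1 → 0
  1-1 → 0
  1-0 → 1
  1-1 → 0
  1-0 → 1
  1-1 → 0
  0-0 → 0
  1-1 → 0
  1-0 → 1
  1-1 → 0
  1-0 → 1
  1-0 → 1
  1-1 → 0
  0-0 → 0
  1-1 → 0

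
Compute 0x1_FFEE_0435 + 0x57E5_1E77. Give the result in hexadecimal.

Add column by column in base 16, right to left:
  5+7 = C
  3+7 = A
  4+E = 2 carry 1
  0+1+1 = 2
  E+5 = 3 carry 1
  E+E+1 = D carry 1
  F+7+1 = 7 carry 1
  F+5+1 = 5 carry 1
  1+0+1 = 2

0x257D322AC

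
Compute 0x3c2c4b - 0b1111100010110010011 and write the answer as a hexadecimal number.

0b1111100010110010011 = 0x7c593 in hexadecimal.
Subtract column by column in base 16:
  b-3 → 8
  4-9 → b (borrow)
  c-5-1 → 6
  2-c → 6 (borrow)
  c-7-1 → 4
  3-0 → 3

0x3466b8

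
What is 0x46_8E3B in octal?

Expand each hex digit to 4 bits: 4=0100 6=0110 8=1000 E=1110 3=0011 B=1011.
Group the bits in threes: 010 001 101 000 111 000 111 011 → 21507073.

0o21507073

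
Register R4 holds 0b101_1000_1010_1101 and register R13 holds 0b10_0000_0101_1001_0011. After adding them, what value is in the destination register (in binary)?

Add column by column in base 2, right to left:
  1+1 = 0 carry 1
  0+1+1 = 0 carry 1
  1+0+1 = 0 carry 1
  1+0+1 = 0 carry 1
  0+1+1 = 0 carry 1
  1+0+1 = 0 carry 1
  0+0+1 = 1
  1+1 = 0 carry 1
  0+1+1 = 0 carry 1
  0+0+1 = 1
  0+1 = 1
  1+0 = 1
  1+0 = 1
  0+0 = 0
  1+0 = 1
  0+0 = 0
  0+0 = 0
  0+1 = 1

0b100101111001000000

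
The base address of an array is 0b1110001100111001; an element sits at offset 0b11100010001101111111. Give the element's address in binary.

0b11110000011010111000

Add column by column in base 2, right to left:
  1+1 = 0 carry 1
  0+1+1 = 0 carry 1
  0+1+1 = 0 carry 1
  1+1+1 = 1 carry 1
  1+1+1 = 1 carry 1
  1+1+1 = 1 carry 1
  0+1+1 = 0 carry 1
  0+0+1 = 1
  1+1 = 0 carry 1
  1+1+1 = 1 carry 1
  0+0+1 = 1
  0+0 = 0
  0+0 = 0
  1+1 = 0 carry 1
  1+0+1 = 0 carry 1
  1+0+1 = 0 carry 1
  0+0+1 = 1
  0+1 = 1
  0+1 = 1
  0+1 = 1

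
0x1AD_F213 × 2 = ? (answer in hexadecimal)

Multiply each base-16 digit by 2, carrying:
  3×2 = 6 → write 6
  1×2 = 2 → write 2
  2×2 = 4 → write 4
  F×2 = 30 → write E carry 1
  D×2+1 = 27 → write B carry 1
  A×2+1 = 21 → write 5 carry 1
  1×2+1 = 3 → write 3

0x35BE426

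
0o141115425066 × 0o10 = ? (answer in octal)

Multiply each base-8 digit by 8, carrying:
  6×8 = 48 → write 0 carry 6
  6×8+6 = 54 → write 6 carry 6
  0×8+6 = 6 → write 6
  5×8 = 40 → write 0 carry 5
  2×8+5 = 21 → write 5 carry 2
  4×8+2 = 34 → write 2 carry 4
  5×8+4 = 44 → write 4 carry 5
  1×8+5 = 13 → write 5 carry 1
  1×8+1 = 9 → write 1 carry 1
  1×8+1 = 9 → write 1 carry 1
  4×8+1 = 33 → write 1 carry 4
  1×8+4 = 12 → write 4 carry 1
  remaining carry: 1

0o1411154250660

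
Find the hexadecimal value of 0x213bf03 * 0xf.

Multiply each base-16 digit by 15, carrying:
  3×15 = 45 → write d carry 2
  0×15+2 = 2 → write 2
  f×15 = 225 → write 1 carry 14
  b×15+14 = 179 → write 3 carry 11
  3×15+11 = 56 → write 8 carry 3
  1×15+3 = 18 → write 2 carry 1
  2×15+1 = 31 → write f carry 1
  remaining carry: 1

0x1f28312d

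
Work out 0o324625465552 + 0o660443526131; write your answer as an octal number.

Add column by column in base 8, right to left:
  2+1 = 3
  5+3 = 0 carry 1
  5+1+1 = 7
  5+6 = 3 carry 1
  6+2+1 = 1 carry 1
  4+5+1 = 2 carry 1
  5+3+1 = 1 carry 1
  2+4+1 = 7
  6+4 = 2 carry 1
  4+0+1 = 5
  2+6 = 0 carry 1
  3+6+1 = 2 carry 1
  final carry 1

0o1205271213703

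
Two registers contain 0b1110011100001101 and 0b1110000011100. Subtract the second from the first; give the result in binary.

0b1100101011110001

Subtract column by column in base 2:
  1-0 → 1
  0-0 → 0
  1-1 → 0
  1-1 → 0
  0-1 → 1 (borrow)
  0-0-1 → 1 (borrow)
  0-0-1 → 1 (borrow)
  0-0-1 → 1 (borrow)
  1-0-1 → 0
  1-0 → 1
  1-1 → 0
  0-1 → 1 (borrow)
  0-1-1 → 0 (borrow)
  1-0-1 → 0
  1-0 → 1
  1-0 → 1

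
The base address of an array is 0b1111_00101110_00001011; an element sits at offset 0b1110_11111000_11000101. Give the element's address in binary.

Add column by column in base 2, right to left:
  1+1 = 0 carry 1
  1+0+1 = 0 carry 1
  0+1+1 = 0 carry 1
  1+0+1 = 0 carry 1
  0+0+1 = 1
  0+0 = 0
  0+1 = 1
  0+1 = 1
  0+0 = 0
  1+0 = 1
  1+0 = 1
  1+1 = 0 carry 1
  0+1+1 = 0 carry 1
  1+1+1 = 1 carry 1
  0+1+1 = 0 carry 1
  0+1+1 = 0 carry 1
  1+0+1 = 0 carry 1
  1+1+1 = 1 carry 1
  1+1+1 = 1 carry 1
  1+1+1 = 1 carry 1
  final carry 1

0b111100010011011010000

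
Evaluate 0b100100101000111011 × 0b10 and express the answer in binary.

Multiply each base-2 digit by 2, carrying:
  1×2 = 2 → write 0 carry 1
  1×2+1 = 3 → write 1 carry 1
  0×2+1 = 1 → write 1
  1×2 = 2 → write 0 carry 1
  1×2+1 = 3 → write 1 carry 1
  1×2+1 = 3 → write 1 carry 1
  0×2+1 = 1 → write 1
  0×2 = 0 → write 0
  0×2 = 0 → write 0
  1×2 = 2 → write 0 carry 1
  0×2+1 = 1 → write 1
  1×2 = 2 → write 0 carry 1
  0×2+1 = 1 → write 1
  0×2 = 0 → write 0
  1×2 = 2 → write 0 carry 1
  0×2+1 = 1 → write 1
  0×2 = 0 → write 0
  1×2 = 2 → write 0 carry 1
  remaining carry: 1

0b1001001010001110110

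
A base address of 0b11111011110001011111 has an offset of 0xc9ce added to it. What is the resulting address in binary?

0xc9ce = 0b1100100111001110 in binary.
Add column by column in base 2, right to left:
  1+0 = 1
  1+1 = 0 carry 1
  1+1+1 = 1 carry 1
  1+1+1 = 1 carry 1
  1+0+1 = 0 carry 1
  0+0+1 = 1
  1+1 = 0 carry 1
  0+1+1 = 0 carry 1
  0+1+1 = 0 carry 1
  0+0+1 = 1
  1+0 = 1
  1+1 = 0 carry 1
  1+0+1 = 0 carry 1
  1+0+1 = 0 carry 1
  0+1+1 = 0 carry 1
  1+1+1 = 1 carry 1
  1+0+1 = 0 carry 1
  1+0+1 = 0 carry 1
  1+0+1 = 0 carry 1
  1+0+1 = 0 carry 1
  final carry 1

0b100001000011000101101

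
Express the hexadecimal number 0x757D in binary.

0b111010101111101

Expand each hex digit to 4 bits: 7=0111 5=0101 7=0111 D=1101.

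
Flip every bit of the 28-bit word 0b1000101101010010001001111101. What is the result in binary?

Invert each bit: 1000101101010010001001111101 → 0111010010101101110110000010.

0b0111010010101101110110000010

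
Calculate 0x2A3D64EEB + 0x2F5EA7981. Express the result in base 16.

Add column by column in base 16, right to left:
  B+1 = C
  E+8 = 6 carry 1
  E+9+1 = 8 carry 1
  4+7+1 = C
  6+A = 0 carry 1
  D+E+1 = C carry 1
  3+5+1 = 9
  A+F = 9 carry 1
  2+2+1 = 5

0x599C0C86C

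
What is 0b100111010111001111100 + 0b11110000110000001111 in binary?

0b1000101011101010001011

Add column by column in base 2, right to left:
  0+1 = 1
  0+1 = 1
  1+1 = 0 carry 1
  1+1+1 = 1 carry 1
  1+0+1 = 0 carry 1
  1+0+1 = 0 carry 1
  1+0+1 = 0 carry 1
  0+0+1 = 1
  0+0 = 0
  1+0 = 1
  1+1 = 0 carry 1
  1+1+1 = 1 carry 1
  0+0+1 = 1
  1+0 = 1
  0+0 = 0
  1+0 = 1
  1+1 = 0 carry 1
  1+1+1 = 1 carry 1
  0+1+1 = 0 carry 1
  0+1+1 = 0 carry 1
  1+0+1 = 0 carry 1
  final carry 1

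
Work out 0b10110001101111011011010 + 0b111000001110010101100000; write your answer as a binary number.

Add column by column in base 2, right to left:
  0+0 = 0
  1+0 = 1
  0+0 = 0
  1+0 = 1
  1+0 = 1
  0+1 = 1
  1+1 = 0 carry 1
  1+0+1 = 0 carry 1
  0+1+1 = 0 carry 1
  1+0+1 = 0 carry 1
  1+1+1 = 1 carry 1
  1+0+1 = 0 carry 1
  1+0+1 = 0 carry 1
  0+1+1 = 0 carry 1
  1+1+1 = 1 carry 1
  1+1+1 = 1 carry 1
  0+0+1 = 1
  0+0 = 0
  0+0 = 0
  1+0 = 1
  1+0 = 1
  0+1 = 1
  1+1 = 0 carry 1
  0+1+1 = 0 carry 1
  final carry 1

0b1001110011100010000111010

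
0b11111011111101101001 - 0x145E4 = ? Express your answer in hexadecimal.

0xE7985

0b11111011111101101001 = 0xFBF69 in hexadecimal.
Subtract column by column in base 16:
  9-4 → 5
  6-E → 8 (borrow)
  F-5-1 → 9
  B-4 → 7
  F-1 → E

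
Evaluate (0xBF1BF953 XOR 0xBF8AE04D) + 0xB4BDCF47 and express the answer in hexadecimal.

0xB54EE865

First 0xBF1BF953 XOR 0xBF8AE04D = 0x0091191E.
Add column by column in base 16, right to left:
  E+7 = 5 carry 1
  1+4+1 = 6
  9+F = 8 carry 1
  1+C+1 = E
  1+D = E
  9+B = 4 carry 1
  0+4+1 = 5
  0+B = B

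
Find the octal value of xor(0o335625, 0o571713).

XOR each oct digit independently (no carries):
  3^5=6, 3^7=4, 5^1=4, 6^7=1, 2^1=3, 5^3=6

0o644136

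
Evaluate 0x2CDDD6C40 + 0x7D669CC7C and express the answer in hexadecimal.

0xAA44738BC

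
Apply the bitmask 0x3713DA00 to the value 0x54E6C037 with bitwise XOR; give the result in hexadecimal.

0x63F51A37

XOR each hex digit independently (no carries):
  5^3=6, 4^7=3, E^1=F, 6^3=5, C^D=1, 0^A=A, 3^0=3, 7^0=7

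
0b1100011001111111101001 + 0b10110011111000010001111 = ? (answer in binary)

Add column by column in base 2, right to left:
  1+1 = 0 carry 1
  0+1+1 = 0 carry 1
  0+1+1 = 0 carry 1
  1+1+1 = 1 carry 1
  0+0+1 = 1
  1+0 = 1
  1+0 = 1
  1+1 = 0 carry 1
  1+0+1 = 0 carry 1
  1+0+1 = 0 carry 1
  1+0+1 = 0 carry 1
  1+0+1 = 0 carry 1
  1+1+1 = 1 carry 1
  0+1+1 = 0 carry 1
  0+1+1 = 0 carry 1
  1+1+1 = 1 carry 1
  1+1+1 = 1 carry 1
  0+0+1 = 1
  0+0 = 0
  0+1 = 1
  1+1 = 0 carry 1
  1+0+1 = 0 carry 1
  0+1+1 = 0 carry 1
  final carry 1

0b100010111001000001111000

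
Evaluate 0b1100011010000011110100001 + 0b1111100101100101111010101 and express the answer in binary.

Add column by column in base 2, right to left:
  1+1 = 0 carry 1
  0+0+1 = 1
  0+1 = 1
  0+0 = 0
  0+1 = 1
  1+0 = 1
  0+1 = 1
  1+1 = 0 carry 1
  1+1+1 = 1 carry 1
  1+1+1 = 1 carry 1
  1+0+1 = 0 carry 1
  0+1+1 = 0 carry 1
  0+0+1 = 1
  0+0 = 0
  0+1 = 1
  0+1 = 1
  1+0 = 1
  0+1 = 1
  1+0 = 1
  1+0 = 1
  0+1 = 1
  0+1 = 1
  0+1 = 1
  1+1 = 0 carry 1
  1+1+1 = 1 carry 1
  final carry 1

0b11011111111101001101110110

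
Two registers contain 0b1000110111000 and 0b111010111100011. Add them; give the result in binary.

0b1000011110011011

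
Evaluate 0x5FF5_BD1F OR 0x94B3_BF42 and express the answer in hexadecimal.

0xDFF7BF5F

OR each hex digit independently (no carries):
  5|9=D, F|4=F, F|B=F, 5|3=7, B|B=B, D|F=F, 1|4=5, F|2=F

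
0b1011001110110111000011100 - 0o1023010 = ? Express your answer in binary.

0b1011000110100100000010100

0o1023010 = 0b1000010011000001000 in binary.
Subtract column by column in base 2:
  0-0 → 0
  0-0 → 0
  1-0 → 1
  1-1 → 0
  1-0 → 1
  0-0 → 0
  0-0 → 0
  0-0 → 0
  0-0 → 0
  1-1 → 0
  1-1 → 0
  1-0 → 1
  0-0 → 0
  1-1 → 0
  1-0 → 1
  0-0 → 0
  1-0 → 1
  1-0 → 1
  1-1 → 0
  0-0 → 0
  0-0 → 0
  1-0 → 1
  1-0 → 1
  0-0 → 0
  1-0 → 1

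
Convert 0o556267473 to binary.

0b101101110010110111100111011

Each octal digit is 3 bits: 5=101 5=101 6=110 2=010 6=110 7=111 4=100 7=111 3=011.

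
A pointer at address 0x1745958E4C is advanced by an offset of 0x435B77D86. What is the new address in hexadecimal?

0x1B7B4D0BD2

Add column by column in base 16, right to left:
  C+6 = 2 carry 1
  4+8+1 = D
  E+D = B carry 1
  8+7+1 = 0 carry 1
  5+7+1 = D
  9+B = 4 carry 1
  5+5+1 = B
  4+3 = 7
  7+4 = B
  1+0 = 1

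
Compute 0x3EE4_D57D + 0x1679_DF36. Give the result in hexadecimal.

0x555EB4B3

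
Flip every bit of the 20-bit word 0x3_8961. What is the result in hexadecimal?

0xC769E

Each hex digit d becomes F−d:
  3→C, 8→7, 9→6, 6→9, 1→E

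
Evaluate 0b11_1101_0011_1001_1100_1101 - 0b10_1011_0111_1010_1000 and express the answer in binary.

0b1110101000001000100101

Subtract column by column in base 2:
  1-0 → 1
  0-0 → 0
  1-0 → 1
  1-1 → 0
  0-0 → 0
  0-1 → 1 (borrow)
  1-0-1 → 0
  1-1 → 0
  1-1 → 0
  0-1 → 1 (borrow)
  0-1-1 → 0 (borrow)
  1-0-1 → 0
  1-1 → 0
  1-1 → 0
  0-0 → 0
  0-1 → 1 (borrow)
  1-0-1 → 0
  0-1 → 1 (borrow)
  1-0-1 → 0
  1-0 → 1
  1-0 → 1
  1-0 → 1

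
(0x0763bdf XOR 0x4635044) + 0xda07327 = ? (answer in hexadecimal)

0x11b5dec2

First 0x0763bdf XOR 0x4635044 = 0x4156b9b.
Add column by column in base 16, right to left:
  b+7 = 2 carry 1
  9+2+1 = c
  b+3 = e
  6+7 = d
  5+0 = 5
  1+a = b
  4+d = 1 carry 1
  final carry 1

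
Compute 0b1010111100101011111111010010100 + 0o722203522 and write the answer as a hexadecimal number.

0b1010111100101011111111010010100 = 0x5795FE94 in hexadecimal.
0o722203522 = 0x7490752 in hexadecimal.
Add column by column in base 16, right to left:
  4+2 = 6
  9+5 = E
  E+7 = 5 carry 1
  F+0+1 = 0 carry 1
  5+9+1 = F
  9+4 = D
  7+7 = E
  5+0 = 5

0x5EDF05E6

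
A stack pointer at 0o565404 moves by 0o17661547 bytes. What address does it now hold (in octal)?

0o20447153

Add column by column in base 8, right to left:
  4+7 = 3 carry 1
  0+4+1 = 5
  4+5 = 1 carry 1
  5+1+1 = 7
  6+6 = 4 carry 1
  5+6+1 = 4 carry 1
  0+7+1 = 0 carry 1
  0+1+1 = 2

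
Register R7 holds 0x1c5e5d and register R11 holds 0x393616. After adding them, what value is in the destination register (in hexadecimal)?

0x559473

Add column by column in base 16, right to left:
  d+6 = 3 carry 1
  5+1+1 = 7
  e+6 = 4 carry 1
  5+3+1 = 9
  c+9 = 5 carry 1
  1+3+1 = 5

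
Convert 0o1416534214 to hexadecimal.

0xC3AB88C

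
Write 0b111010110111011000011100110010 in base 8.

0o7267303462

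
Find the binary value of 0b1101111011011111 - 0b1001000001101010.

Subtract column by column in base 2:
  1-0 → 1
  1-1 → 0
  1-0 → 1
  1-1 → 0
  1-0 → 1
  0-1 → 1 (borrow)
  1-1-1 → 1 (borrow)
  1-0-1 → 0
  0-0 → 0
  1-0 → 1
  1-0 → 1
  1-0 → 1
  1-1 → 0
  0-0 → 0
  1-0 → 1
  1-1 → 0

0b100111001110101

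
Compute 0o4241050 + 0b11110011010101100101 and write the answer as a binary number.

0b1000000111011110001101

0o4241050 = 0b100010100001000101000 in binary.
Add column by column in base 2, right to left:
  0+1 = 1
  0+0 = 0
  0+1 = 1
  1+0 = 1
  0+0 = 0
  1+1 = 0 carry 1
  0+1+1 = 0 carry 1
  0+0+1 = 1
  0+1 = 1
  1+0 = 1
  0+1 = 1
  0+0 = 0
  0+1 = 1
  0+1 = 1
  1+0 = 1
  0+0 = 0
  1+1 = 0 carry 1
  0+1+1 = 0 carry 1
  0+1+1 = 0 carry 1
  0+1+1 = 0 carry 1
  1+0+1 = 0 carry 1
  final carry 1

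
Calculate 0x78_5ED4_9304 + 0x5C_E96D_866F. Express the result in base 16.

0xD548421973

Add column by column in base 16, right to left:
  4+F = 3 carry 1
  0+6+1 = 7
  3+6 = 9
  9+8 = 1 carry 1
  4+D+1 = 2 carry 1
  D+6+1 = 4 carry 1
  E+9+1 = 8 carry 1
  5+E+1 = 4 carry 1
  8+C+1 = 5 carry 1
  7+5+1 = D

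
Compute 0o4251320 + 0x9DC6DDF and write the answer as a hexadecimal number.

0o4251320 = 0x1152D0 in hexadecimal.
Add column by column in base 16, right to left:
  0+F = F
  D+D = A carry 1
  2+D+1 = 0 carry 1
  5+6+1 = C
  1+C = D
  1+D = E
  0+9 = 9

0x9EDC0AF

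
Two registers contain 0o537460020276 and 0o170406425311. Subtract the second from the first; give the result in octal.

Subtract column by column in base 8:
  6-1 → 5
  7-1 → 6
  2-3 → 7 (borrow)
  0-5-1 → 2 (borrow)
  2-2-1 → 7 (borrow)
  0-4-1 → 3 (borrow)
  0-6-1 → 1 (borrow)
  6-0-1 → 5
  4-4 → 0
  7-0 → 7
  3-7 → 4 (borrow)
  5-1-1 → 3

0o347051372765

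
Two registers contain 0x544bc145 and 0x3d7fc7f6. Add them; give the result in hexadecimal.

0x91cb893b

Add column by column in base 16, right to left:
  5+6 = b
  4+f = 3 carry 1
  1+7+1 = 9
  c+c = 8 carry 1
  b+f+1 = b carry 1
  4+7+1 = c
  4+d = 1 carry 1
  5+3+1 = 9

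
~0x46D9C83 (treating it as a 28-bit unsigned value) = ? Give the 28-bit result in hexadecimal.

0xB92637C

Each hex digit d becomes F−d:
  4→B, 6→9, D→2, 9→6, C→3, 8→7, 3→C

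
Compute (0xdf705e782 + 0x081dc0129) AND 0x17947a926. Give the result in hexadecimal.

0x7841a822

Add column by column in base 16, right to left:
  2+9 = b
  8+2 = a
  7+1 = 8
  e+0 = e
  5+c = 1 carry 1
  0+d+1 = e
  7+1 = 8
  f+8 = 7 carry 1
  d+0+1 = e
Sum = 0xe78e1e8ab; now AND with 0x17947a926:
  e&1=0, 7&7=7, 8&9=8, e&4=4, 1&7=1, e&a=a, 8&9=8, a&2=2, b&6=2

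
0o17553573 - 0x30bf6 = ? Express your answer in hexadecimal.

0x3bcb85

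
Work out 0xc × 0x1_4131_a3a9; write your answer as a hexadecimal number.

0xf0e53abec

Multiply each base-16 digit by 12, carrying:
  9×12 = 108 → write c carry 6
  a×12+6 = 126 → write e carry 7
  3×12+7 = 43 → write b carry 2
  a×12+2 = 122 → write a carry 7
  1×12+7 = 19 → write 3 carry 1
  3×12+1 = 37 → write 5 carry 2
  1×12+2 = 14 → write e
  4×12 = 48 → write 0 carry 3
  1×12+3 = 15 → write f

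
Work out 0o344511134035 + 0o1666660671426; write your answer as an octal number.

Add column by column in base 8, right to left:
  5+6 = 3 carry 1
  3+2+1 = 6
  0+4 = 4
  4+1 = 5
  3+7 = 2 carry 1
  1+6+1 = 0 carry 1
  1+0+1 = 2
  1+6 = 7
  5+6 = 3 carry 1
  4+6+1 = 3 carry 1
  4+6+1 = 3 carry 1
  3+6+1 = 2 carry 1
  0+1+1 = 2

0o2233372025463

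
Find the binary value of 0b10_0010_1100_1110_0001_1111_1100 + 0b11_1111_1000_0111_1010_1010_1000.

Add column by column in base 2, right to left:
  0+0 = 0
  0+0 = 0
  1+0 = 1
  1+1 = 0 carry 1
  1+0+1 = 0 carry 1
  1+1+1 = 1 carry 1
  1+0+1 = 0 carry 1
  1+1+1 = 1 carry 1
  1+0+1 = 0 carry 1
  0+1+1 = 0 carry 1
  0+0+1 = 1
  0+1 = 1
  0+1 = 1
  1+1 = 0 carry 1
  1+1+1 = 1 carry 1
  1+0+1 = 0 carry 1
  0+0+1 = 1
  0+0 = 0
  1+0 = 1
  1+1 = 0 carry 1
  0+1+1 = 0 carry 1
  1+1+1 = 1 carry 1
  0+1+1 = 0 carry 1
  0+1+1 = 0 carry 1
  0+1+1 = 0 carry 1
  1+1+1 = 1 carry 1
  final carry 1

0b110001001010101110010100100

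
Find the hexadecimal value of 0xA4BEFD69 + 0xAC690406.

Add column by column in base 16, right to left:
  9+6 = F
  6+0 = 6
  D+4 = 1 carry 1
  F+0+1 = 0 carry 1
  E+9+1 = 8 carry 1
  B+6+1 = 2 carry 1
  4+C+1 = 1 carry 1
  A+A+1 = 5 carry 1
  final carry 1

0x15128016F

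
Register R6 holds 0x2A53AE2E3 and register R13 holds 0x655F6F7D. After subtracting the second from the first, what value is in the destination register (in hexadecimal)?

Subtract column by column in base 16:
  3-D → 6 (borrow)
  E-7-1 → 6
  2-F → 3 (borrow)
  E-6-1 → 7
  A-F → B (borrow)
  3-5-1 → D (borrow)
  5-5-1 → F (borrow)
  A-6-1 → 3
  2-0 → 2

0x23FDB7366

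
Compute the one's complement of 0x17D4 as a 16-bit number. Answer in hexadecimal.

0xE82B

Each hex digit d becomes F−d:
  1→E, 7→8, D→2, 4→B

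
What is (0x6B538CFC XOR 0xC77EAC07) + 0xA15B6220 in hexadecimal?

0x14D88831B

First 0x6B538CFC XOR 0xC77EAC07 = 0xAC2D20FB.
Add column by column in base 16, right to left:
  B+0 = B
  F+2 = 1 carry 1
  0+2+1 = 3
  2+6 = 8
  D+B = 8 carry 1
  2+5+1 = 8
  C+1 = D
  A+A = 4 carry 1
  final carry 1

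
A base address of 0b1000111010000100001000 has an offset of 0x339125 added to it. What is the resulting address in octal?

0o25631055

0b1000111010000100001000 = 0o10720410 in octal.
0x339125 = 0o14710445 in octal.
Add column by column in base 8, right to left:
  0+5 = 5
  1+4 = 5
  4+4 = 0 carry 1
  0+0+1 = 1
  2+1 = 3
  7+7 = 6 carry 1
  0+4+1 = 5
  1+1 = 2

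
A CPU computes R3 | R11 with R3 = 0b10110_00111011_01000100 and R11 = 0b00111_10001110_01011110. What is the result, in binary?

OR bit by bit (1 where either bit is 1):
  101100011101101000100
| 001111000111001011110
= 101111011111101011110

0b101111011111101011110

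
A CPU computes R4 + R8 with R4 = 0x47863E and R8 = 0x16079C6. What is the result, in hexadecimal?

0x1A80004

Add column by column in base 16, right to left:
  E+6 = 4 carry 1
  3+C+1 = 0 carry 1
  6+9+1 = 0 carry 1
  8+7+1 = 0 carry 1
  7+0+1 = 8
  4+6 = A
  0+1 = 1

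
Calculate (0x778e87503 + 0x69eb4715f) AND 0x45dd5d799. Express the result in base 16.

0x41594c600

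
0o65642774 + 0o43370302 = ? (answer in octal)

Add column by column in base 8, right to left:
  4+2 = 6
  7+0 = 7
  7+3 = 2 carry 1
  2+0+1 = 3
  4+7 = 3 carry 1
  6+3+1 = 2 carry 1
  5+3+1 = 1 carry 1
  6+4+1 = 3 carry 1
  final carry 1

0o131233276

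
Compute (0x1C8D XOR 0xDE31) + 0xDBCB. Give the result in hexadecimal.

0x19E87

First 0x1C8D XOR 0xDE31 = 0xC2BC.
Add column by column in base 16, right to left:
  C+B = 7 carry 1
  B+C+1 = 8 carry 1
  2+B+1 = E
  C+D = 9 carry 1
  final carry 1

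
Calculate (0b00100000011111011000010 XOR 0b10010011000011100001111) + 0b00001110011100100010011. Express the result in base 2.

0b11000001111001011100000

First 0b00100000011111011000010 XOR 0b10010011000011100001111 = 0b10110011011100111001101.
Add column by column in base 2, right to left:
  1+1 = 0 carry 1
  0+1+1 = 0 carry 1
  1+0+1 = 0 carry 1
  1+0+1 = 0 carry 1
  0+1+1 = 0 carry 1
  0+0+1 = 1
  1+0 = 1
  1+0 = 1
  1+1 = 0 carry 1
  0+0+1 = 1
  0+0 = 0
  1+1 = 0 carry 1
  1+1+1 = 1 carry 1
  1+1+1 = 1 carry 1
  0+0+1 = 1
  1+0 = 1
  1+1 = 0 carry 1
  0+1+1 = 0 carry 1
  0+1+1 = 0 carry 1
  1+0+1 = 0 carry 1
  1+0+1 = 0 carry 1
  0+0+1 = 1
  1+0 = 1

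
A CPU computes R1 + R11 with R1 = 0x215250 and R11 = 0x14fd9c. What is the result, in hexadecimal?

Add column by column in base 16, right to left:
  0+c = c
  5+9 = e
  2+d = f
  5+f = 4 carry 1
  1+4+1 = 6
  2+1 = 3

0x364fec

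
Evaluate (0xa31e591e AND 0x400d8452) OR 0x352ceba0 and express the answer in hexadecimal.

0x352cebb2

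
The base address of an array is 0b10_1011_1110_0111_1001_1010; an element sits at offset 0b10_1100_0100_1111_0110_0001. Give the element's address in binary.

0b10110000011011011111011

Add column by column in base 2, right to left:
  0+1 = 1
  1+0 = 1
  0+0 = 0
  1+0 = 1
  1+0 = 1
  0+1 = 1
  0+1 = 1
  1+0 = 1
  1+1 = 0 carry 1
  1+1+1 = 1 carry 1
  1+1+1 = 1 carry 1
  0+1+1 = 0 carry 1
  0+0+1 = 1
  1+0 = 1
  1+1 = 0 carry 1
  1+0+1 = 0 carry 1
  1+0+1 = 0 carry 1
  1+0+1 = 0 carry 1
  0+1+1 = 0 carry 1
  1+1+1 = 1 carry 1
  0+0+1 = 1
  1+1 = 0 carry 1
  final carry 1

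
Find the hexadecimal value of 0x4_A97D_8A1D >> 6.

6 bits is not a whole number of base-16 digits; in binary: 10010101001011111011000101000011101 >> 6 = 10010101001011111011000101000.

0x12A5F628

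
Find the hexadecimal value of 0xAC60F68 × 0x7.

0x4B6A6BD8

Multiply each base-16 digit by 7, carrying:
  8×7 = 56 → write 8 carry 3
  6×7+3 = 45 → write D carry 2
  F×7+2 = 107 → write B carry 6
  0×7+6 = 6 → write 6
  6×7 = 42 → write A carry 2
  C×7+2 = 86 → write 6 carry 5
  A×7+5 = 75 → write B carry 4
  remaining carry: 4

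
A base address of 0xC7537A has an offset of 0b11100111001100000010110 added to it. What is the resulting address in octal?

0o116565620

0xC7537A = 0o61651572 in octal.
0b11100111001100000010110 = 0o34714026 in octal.
Add column by column in base 8, right to left:
  2+6 = 0 carry 1
  7+2+1 = 2 carry 1
  5+0+1 = 6
  1+4 = 5
  5+1 = 6
  6+7 = 5 carry 1
  1+4+1 = 6
  6+3 = 1 carry 1
  final carry 1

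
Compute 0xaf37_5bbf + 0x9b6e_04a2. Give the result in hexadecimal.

0x14aa56061

Add column by column in base 16, right to left:
  f+2 = 1 carry 1
  b+a+1 = 6 carry 1
  b+4+1 = 0 carry 1
  5+0+1 = 6
  7+e = 5 carry 1
  3+6+1 = a
  f+b = a carry 1
  a+9+1 = 4 carry 1
  final carry 1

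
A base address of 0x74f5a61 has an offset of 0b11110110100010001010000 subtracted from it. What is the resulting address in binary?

0b110110101000001011000010001

0x74f5a61 = 0b111010011110101101001100001 in binary.
Subtract column by column in base 2:
  1-0 → 1
  0-0 → 0
  0-0 → 0
  0-0 → 0
  0-1 → 1 (borrow)
  1-0-1 → 0
  1-1 → 0
  0-0 → 0
  0-0 → 0
  1-0 → 1
  0-1 → 1 (borrow)
  1-0-1 → 0
  1-0 → 1
  0-0 → 0
  1-1 → 0
  0-0 → 0
  1-1 → 0
  1-1 → 0
  1-0 → 1
  1-1 → 0
  0-1 → 1 (borrow)
  0-1-1 → 0 (borrow)
  1-1-1 → 1 (borrow)
  0-0-1 → 1 (borrow)
  1-0-1 → 0
  1-0 → 1
  1-0 → 1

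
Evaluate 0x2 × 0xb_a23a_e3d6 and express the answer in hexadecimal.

0x174475c7ac

Multiply each base-16 digit by 2, carrying:
  6×2 = 12 → write c
  d×2 = 26 → write a carry 1
  3×2+1 = 7 → write 7
  e×2 = 28 → write c carry 1
  a×2+1 = 21 → write 5 carry 1
  3×2+1 = 7 → write 7
  2×2 = 4 → write 4
  a×2 = 20 → write 4 carry 1
  b×2+1 = 23 → write 7 carry 1
  remaining carry: 1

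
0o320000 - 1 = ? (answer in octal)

0o317777

The trailing 4 digits are 0, so subtracting 1 borrows through: they become 7 and the next digit up decrements.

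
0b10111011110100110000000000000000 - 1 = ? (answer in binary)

0b10111011110100101111111111111111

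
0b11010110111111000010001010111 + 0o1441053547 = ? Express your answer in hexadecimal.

0x2763DBBE

0b11010110111111000010001010111 = 0x1ADF8457 in hexadecimal.
0o1441053547 = 0xC845767 in hexadecimal.
Add column by column in base 16, right to left:
  7+7 = E
  5+6 = B
  4+7 = B
  8+5 = D
  F+4 = 3 carry 1
  D+8+1 = 6 carry 1
  A+C+1 = 7 carry 1
  1+0+1 = 2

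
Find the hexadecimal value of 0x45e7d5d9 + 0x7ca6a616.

0xc28e7bef

Add column by column in base 16, right to left:
  9+6 = f
  d+1 = e
  5+6 = b
  d+a = 7 carry 1
  7+6+1 = e
  e+a = 8 carry 1
  5+c+1 = 2 carry 1
  4+7+1 = c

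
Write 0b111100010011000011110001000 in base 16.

0x7898788

Group the bits into nibbles: 0111 1000 1001 1000 0111 1000 1000 → 7898788.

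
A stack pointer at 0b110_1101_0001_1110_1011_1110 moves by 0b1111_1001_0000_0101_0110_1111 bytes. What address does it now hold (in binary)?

0b1011001100010010000101101

Add column by column in base 2, right to left:
  0+1 = 1
  1+1 = 0 carry 1
  1+1+1 = 1 carry 1
  1+1+1 = 1 carry 1
  1+0+1 = 0 carry 1
  1+1+1 = 1 carry 1
  0+1+1 = 0 carry 1
  1+0+1 = 0 carry 1
  0+1+1 = 0 carry 1
  1+0+1 = 0 carry 1
  1+1+1 = 1 carry 1
  1+0+1 = 0 carry 1
  1+0+1 = 0 carry 1
  0+0+1 = 1
  0+0 = 0
  0+0 = 0
  1+1 = 0 carry 1
  0+0+1 = 1
  1+0 = 1
  1+1 = 0 carry 1
  0+1+1 = 0 carry 1
  1+1+1 = 1 carry 1
  1+1+1 = 1 carry 1
  0+1+1 = 0 carry 1
  final carry 1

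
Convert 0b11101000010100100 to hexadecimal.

0x1d0a4

Group the bits into nibbles: 0001 1101 0000 1010 0100 → 1d0a4.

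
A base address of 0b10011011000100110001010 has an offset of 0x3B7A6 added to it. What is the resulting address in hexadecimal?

0x514130

0b10011011000100110001010 = 0x4D898A in hexadecimal.
Add column by column in base 16, right to left:
  A+6 = 0 carry 1
  8+A+1 = 3 carry 1
  9+7+1 = 1 carry 1
  8+B+1 = 4 carry 1
  D+3+1 = 1 carry 1
  4+0+1 = 5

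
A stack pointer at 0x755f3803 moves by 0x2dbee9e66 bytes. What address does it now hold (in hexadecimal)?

Add column by column in base 16, right to left:
  3+6 = 9
  0+6 = 6
  8+e = 6 carry 1
  3+9+1 = d
  f+e = d carry 1
  5+e+1 = 4 carry 1
  5+b+1 = 1 carry 1
  7+d+1 = 5 carry 1
  0+2+1 = 3

0x3514dd669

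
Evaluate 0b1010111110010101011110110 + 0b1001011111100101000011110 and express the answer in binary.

Add column by column in base 2, right to left:
  0+0 = 0
  1+1 = 0 carry 1
  1+1+1 = 1 carry 1
  0+1+1 = 0 carry 1
  1+1+1 = 1 carry 1
  1+0+1 = 0 carry 1
  1+0+1 = 0 carry 1
  1+0+1 = 0 carry 1
  0+0+1 = 1
  1+1 = 0 carry 1
  0+0+1 = 1
  1+1 = 0 carry 1
  0+0+1 = 1
  1+0 = 1
  0+1 = 1
  0+1 = 1
  1+1 = 0 carry 1
  1+1+1 = 1 carry 1
  1+1+1 = 1 carry 1
  1+1+1 = 1 carry 1
  1+0+1 = 0 carry 1
  0+1+1 = 0 carry 1
  1+0+1 = 0 carry 1
  0+0+1 = 1
  1+1 = 0 carry 1
  final carry 1

0b10100011101111010100010100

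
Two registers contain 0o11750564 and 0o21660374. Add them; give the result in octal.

Add column by column in base 8, right to left:
  4+4 = 0 carry 1
  6+7+1 = 6 carry 1
  5+3+1 = 1 carry 1
  0+0+1 = 1
  5+6 = 3 carry 1
  7+6+1 = 6 carry 1
  1+1+1 = 3
  1+2 = 3

0o33631160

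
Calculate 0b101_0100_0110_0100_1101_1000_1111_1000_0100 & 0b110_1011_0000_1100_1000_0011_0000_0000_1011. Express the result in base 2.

0b10000000000010010000000000000000000

AND bit by bit (1 only where both bits are 1):
  10101000110010011011000111110000100
& 11010110000110010000011000000001011
= 10000000000010010000000000000000000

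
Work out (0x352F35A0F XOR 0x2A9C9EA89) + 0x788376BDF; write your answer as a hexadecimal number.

0x983721C65

First 0x352F35A0F XOR 0x2A9C9EA89 = 0x1FB3AB086.
Add column by column in base 16, right to left:
  6+F = 5 carry 1
  8+D+1 = 6 carry 1
  0+B+1 = C
  B+6 = 1 carry 1
  A+7+1 = 2 carry 1
  3+3+1 = 7
  B+8 = 3 carry 1
  F+8+1 = 8 carry 1
  1+7+1 = 9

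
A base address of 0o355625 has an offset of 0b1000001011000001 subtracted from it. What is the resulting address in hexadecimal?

0x158D4

0o355625 = 0x1DB95 in hexadecimal.
0b1000001011000001 = 0x82C1 in hexadecimal.
Subtract column by column in base 16:
  5-1 → 4
  9-C → D (borrow)
  B-2-1 → 8
  D-8 → 5
  1-0 → 1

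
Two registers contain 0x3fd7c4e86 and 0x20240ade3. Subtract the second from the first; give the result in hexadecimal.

Subtract column by column in base 16:
  6-3 → 3
  8-e → a (borrow)
  e-d-1 → 0
  4-a → a (borrow)
  c-0-1 → b
  7-4 → 3
  d-2 → b
  f-0 → f
  3-2 → 1

0x1fb3ba0a3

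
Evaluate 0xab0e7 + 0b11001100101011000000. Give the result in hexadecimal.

0b11001100101011000000 = 0xccac0 in hexadecimal.
Add column by column in base 16, right to left:
  7+0 = 7
  e+c = a carry 1
  0+a+1 = b
  b+c = 7 carry 1
  a+c+1 = 7 carry 1
  final carry 1

0x177ba7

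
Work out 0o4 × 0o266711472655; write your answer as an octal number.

Multiply each base-8 digit by 4, carrying:
  5×4 = 20 → write 4 carry 2
  5×4+2 = 22 → write 6 carry 2
  6×4+2 = 26 → write 2 carry 3
  2×4+3 = 11 → write 3 carry 1
  7×4+1 = 29 → write 5 carry 3
  4×4+3 = 19 → write 3 carry 2
  1×4+2 = 6 → write 6
  1×4 = 4 → write 4
  7×4 = 28 → write 4 carry 3
  6×4+3 = 27 → write 3 carry 3
  6×4+3 = 27 → write 3 carry 3
  2×4+3 = 11 → write 3 carry 1
  remaining carry: 1

0o1333446353264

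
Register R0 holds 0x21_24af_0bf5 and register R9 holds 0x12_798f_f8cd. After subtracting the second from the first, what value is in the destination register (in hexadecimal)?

0xeab1f1328

Subtract column by column in base 16:
  5-d → 8 (borrow)
  f-c-1 → 2
  b-8 → 3
  0-f → 1 (borrow)
  f-f-1 → f (borrow)
  a-8-1 → 1
  4-9 → b (borrow)
  2-7-1 → a (borrow)
  1-2-1 → e (borrow)
  2-1-1 → 0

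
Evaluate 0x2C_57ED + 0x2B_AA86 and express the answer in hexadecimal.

Add column by column in base 16, right to left:
  D+6 = 3 carry 1
  E+8+1 = 7 carry 1
  7+A+1 = 2 carry 1
  5+A+1 = 0 carry 1
  C+B+1 = 8 carry 1
  2+2+1 = 5

0x580273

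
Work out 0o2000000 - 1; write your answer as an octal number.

0o1777777

The trailing 6 digits are 0, so subtracting 1 borrows through: they become 7 and the next digit up decrements.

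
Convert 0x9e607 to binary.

0b10011110011000000111

Expand each hex digit to 4 bits: 9=1001 e=1110 6=0110 0=0000 7=0111.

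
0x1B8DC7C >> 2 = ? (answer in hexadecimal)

0x6E371F

2 bits is not a whole number of base-16 digits; in binary: 1101110001101110001111100 >> 2 = 11011100011011100011111.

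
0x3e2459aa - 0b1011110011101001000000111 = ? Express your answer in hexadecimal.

0b1011110011101001000000111 = 0x179d207 in hexadecimal.
Subtract column by column in base 16:
  a-7 → 3
  a-0 → a
  9-2 → 7
  5-d → 8 (borrow)
  4-9-1 → a (borrow)
  2-7-1 → a (borrow)
  e-1-1 → c
  3-0 → 3

0x3caa87a3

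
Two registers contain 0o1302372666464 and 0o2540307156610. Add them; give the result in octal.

0o4042702045274

Add column by column in base 8, right to left:
  4+0 = 4
  6+1 = 7
  4+6 = 2 carry 1
  6+6+1 = 5 carry 1
  6+5+1 = 4 carry 1
  6+1+1 = 0 carry 1
  2+7+1 = 2 carry 1
  7+0+1 = 0 carry 1
  3+3+1 = 7
  2+0 = 2
  0+4 = 4
  3+5 = 0 carry 1
  1+2+1 = 4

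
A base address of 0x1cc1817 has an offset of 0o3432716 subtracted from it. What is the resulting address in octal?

0x1cc1817 = 0o163014027 in octal.
Subtract column by column in base 8:
  7-6 → 1
  2-1 → 1
  0-7 → 1 (borrow)
  4-2-1 → 1
  1-3 → 6 (borrow)
  0-4-1 → 3 (borrow)
  3-3-1 → 7 (borrow)
  6-0-1 → 5
  1-0 → 1

0o157361111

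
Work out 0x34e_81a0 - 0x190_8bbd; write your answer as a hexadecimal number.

Subtract column by column in base 16:
  0-d → 3 (borrow)
  a-b-1 → e (borrow)
  1-b-1 → 5 (borrow)
  8-8-1 → f (borrow)
  e-0-1 → d
  4-9 → b (borrow)
  3-1-1 → 1

0x1bdf5e3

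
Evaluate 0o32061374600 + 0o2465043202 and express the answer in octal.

0o34546440002

Add column by column in base 8, right to left:
  0+2 = 2
  0+0 = 0
  6+2 = 0 carry 1
  4+3+1 = 0 carry 1
  7+4+1 = 4 carry 1
  3+0+1 = 4
  1+5 = 6
  6+6 = 4 carry 1
  0+4+1 = 5
  2+2 = 4
  3+0 = 3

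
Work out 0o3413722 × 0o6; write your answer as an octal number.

0o25107354

Multiply each base-8 digit by 6, carrying:
  2×6 = 12 → write 4 carry 1
  2×6+1 = 13 → write 5 carry 1
  7×6+1 = 43 → write 3 carry 5
  3×6+5 = 23 → write 7 carry 2
  1×6+2 = 8 → write 0 carry 1
  4×6+1 = 25 → write 1 carry 3
  3×6+3 = 21 → write 5 carry 2
  remaining carry: 2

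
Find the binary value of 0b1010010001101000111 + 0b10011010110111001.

0b1100101100100000000

Add column by column in base 2, right to left:
  1+1 = 0 carry 1
  1+0+1 = 0 carry 1
  1+0+1 = 0 carry 1
  0+1+1 = 0 carry 1
  0+1+1 = 0 carry 1
  0+1+1 = 0 carry 1
  1+0+1 = 0 carry 1
  0+1+1 = 0 carry 1
  1+1+1 = 1 carry 1
  1+0+1 = 0 carry 1
  0+1+1 = 0 carry 1
  0+0+1 = 1
  0+1 = 1
  1+1 = 0 carry 1
  0+0+1 = 1
  0+0 = 0
  1+1 = 0 carry 1
  0+0+1 = 1
  1+0 = 1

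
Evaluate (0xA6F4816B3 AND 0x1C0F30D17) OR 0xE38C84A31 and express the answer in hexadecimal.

0xA6F4816B3 AND 0x1C0F30D17 = 0x040400413.
Then OR with 0xE38C84A31.

0xE78C84E33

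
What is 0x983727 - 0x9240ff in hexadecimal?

0x5f628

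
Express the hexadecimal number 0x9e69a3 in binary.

0b100111100110100110100011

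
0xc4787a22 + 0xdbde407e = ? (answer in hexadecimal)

Add column by column in base 16, right to left:
  2+e = 0 carry 1
  2+7+1 = a
  a+0 = a
  7+4 = b
  8+e = 6 carry 1
  7+d+1 = 5 carry 1
  4+b+1 = 0 carry 1
  c+d+1 = a carry 1
  final carry 1

0x1a056baa0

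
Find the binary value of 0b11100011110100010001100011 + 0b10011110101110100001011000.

0b110000010100010110010111011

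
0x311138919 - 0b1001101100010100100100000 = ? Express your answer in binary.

0b1100001111110111010101111111111001

0x311138919 = 0b1100010001000100111000100100011001 in binary.
Subtract column by column in base 2:
  1-0 → 1
  0-0 → 0
  0-0 → 0
  1-0 → 1
  1-0 → 1
  0-1 → 1 (borrow)
  0-0-1 → 1 (borrow)
  0-0-1 → 1 (borrow)
  1-1-1 → 1 (borrow)
  0-0-1 → 1 (borrow)
  0-0-1 → 1 (borrow)
  1-1-1 → 1 (borrow)
  0-0-1 → 1 (borrow)
  0-1-1 → 0 (borrow)
  0-0-1 → 1 (borrow)
  1-0-1 → 0
  1-0 → 1
  1-1 → 0
  0-1 → 1 (borrow)
  0-0-1 → 1 (borrow)
  1-1-1 → 1 (borrow)
  0-1-1 → 0 (borrow)
  0-0-1 → 1 (borrow)
  0-0-1 → 1 (borrow)
  1-1-1 → 1 (borrow)
  0-0-1 → 1 (borrow)
  0-0-1 → 1 (borrow)
  0-0-1 → 1 (borrow)
  1-0-1 → 0
  0-0 → 0
  0-0 → 0
  0-0 → 0
  1-0 → 1
  1-0 → 1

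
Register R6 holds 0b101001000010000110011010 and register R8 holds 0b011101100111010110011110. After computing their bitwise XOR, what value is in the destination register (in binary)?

0b110100100101010000000100

XOR bit by bit (1 where the bits differ):
  101001000010000110011010
^ 011101100111010110011110
= 110100100101010000000100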